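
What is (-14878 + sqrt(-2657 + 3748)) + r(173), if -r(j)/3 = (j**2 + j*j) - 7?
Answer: -194431 + sqrt(1091) ≈ -1.9440e+5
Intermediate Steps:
r(j) = 21 - 6*j**2 (r(j) = -3*((j**2 + j*j) - 7) = -3*((j**2 + j**2) - 7) = -3*(2*j**2 - 7) = -3*(-7 + 2*j**2) = 21 - 6*j**2)
(-14878 + sqrt(-2657 + 3748)) + r(173) = (-14878 + sqrt(-2657 + 3748)) + (21 - 6*173**2) = (-14878 + sqrt(1091)) + (21 - 6*29929) = (-14878 + sqrt(1091)) + (21 - 179574) = (-14878 + sqrt(1091)) - 179553 = -194431 + sqrt(1091)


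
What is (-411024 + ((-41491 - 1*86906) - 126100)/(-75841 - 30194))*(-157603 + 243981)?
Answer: -3764584330777654/106035 ≈ -3.5503e+10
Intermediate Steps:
(-411024 + ((-41491 - 1*86906) - 126100)/(-75841 - 30194))*(-157603 + 243981) = (-411024 + ((-41491 - 86906) - 126100)/(-106035))*86378 = (-411024 + (-128397 - 126100)*(-1/106035))*86378 = (-411024 - 254497*(-1/106035))*86378 = (-411024 + 254497/106035)*86378 = -43582675343/106035*86378 = -3764584330777654/106035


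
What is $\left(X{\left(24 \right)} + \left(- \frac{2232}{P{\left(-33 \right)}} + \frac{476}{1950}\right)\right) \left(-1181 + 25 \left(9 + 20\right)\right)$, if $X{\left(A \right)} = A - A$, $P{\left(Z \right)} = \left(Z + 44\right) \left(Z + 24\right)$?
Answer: $- \frac{37151536}{3575} \approx -10392.0$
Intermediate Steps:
$P{\left(Z \right)} = \left(24 + Z\right) \left(44 + Z\right)$ ($P{\left(Z \right)} = \left(44 + Z\right) \left(24 + Z\right) = \left(24 + Z\right) \left(44 + Z\right)$)
$X{\left(A \right)} = 0$
$\left(X{\left(24 \right)} + \left(- \frac{2232}{P{\left(-33 \right)}} + \frac{476}{1950}\right)\right) \left(-1181 + 25 \left(9 + 20\right)\right) = \left(0 - \left(- \frac{238}{975} + \frac{2232}{1056 + \left(-33\right)^{2} + 68 \left(-33\right)}\right)\right) \left(-1181 + 25 \left(9 + 20\right)\right) = \left(0 - \left(- \frac{238}{975} + \frac{2232}{1056 + 1089 - 2244}\right)\right) \left(-1181 + 25 \cdot 29\right) = \left(0 - \left(- \frac{238}{975} + \frac{2232}{-99}\right)\right) \left(-1181 + 725\right) = \left(0 + \left(\left(-2232\right) \left(- \frac{1}{99}\right) + \frac{238}{975}\right)\right) \left(-456\right) = \left(0 + \left(\frac{248}{11} + \frac{238}{975}\right)\right) \left(-456\right) = \left(0 + \frac{244418}{10725}\right) \left(-456\right) = \frac{244418}{10725} \left(-456\right) = - \frac{37151536}{3575}$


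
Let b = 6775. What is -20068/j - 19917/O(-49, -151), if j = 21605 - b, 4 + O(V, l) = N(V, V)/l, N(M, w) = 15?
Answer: 22294156759/4589885 ≈ 4857.2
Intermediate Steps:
O(V, l) = -4 + 15/l
j = 14830 (j = 21605 - 1*6775 = 21605 - 6775 = 14830)
-20068/j - 19917/O(-49, -151) = -20068/14830 - 19917/(-4 + 15/(-151)) = -20068*1/14830 - 19917/(-4 + 15*(-1/151)) = -10034/7415 - 19917/(-4 - 15/151) = -10034/7415 - 19917/(-619/151) = -10034/7415 - 19917*(-151/619) = -10034/7415 + 3007467/619 = 22294156759/4589885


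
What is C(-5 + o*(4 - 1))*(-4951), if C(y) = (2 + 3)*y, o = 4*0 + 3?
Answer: -99020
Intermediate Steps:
o = 3 (o = 0 + 3 = 3)
C(y) = 5*y
C(-5 + o*(4 - 1))*(-4951) = (5*(-5 + 3*(4 - 1)))*(-4951) = (5*(-5 + 3*3))*(-4951) = (5*(-5 + 9))*(-4951) = (5*4)*(-4951) = 20*(-4951) = -99020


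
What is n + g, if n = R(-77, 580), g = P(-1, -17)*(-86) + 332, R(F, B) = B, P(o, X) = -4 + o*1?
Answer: 1342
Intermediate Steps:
P(o, X) = -4 + o
g = 762 (g = (-4 - 1)*(-86) + 332 = -5*(-86) + 332 = 430 + 332 = 762)
n = 580
n + g = 580 + 762 = 1342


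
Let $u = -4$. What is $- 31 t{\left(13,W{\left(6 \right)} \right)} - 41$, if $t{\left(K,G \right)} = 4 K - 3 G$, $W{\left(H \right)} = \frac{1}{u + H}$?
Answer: $- \frac{3213}{2} \approx -1606.5$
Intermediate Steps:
$W{\left(H \right)} = \frac{1}{-4 + H}$
$t{\left(K,G \right)} = - 3 G + 4 K$
$- 31 t{\left(13,W{\left(6 \right)} \right)} - 41 = - 31 \left(- \frac{3}{-4 + 6} + 4 \cdot 13\right) - 41 = - 31 \left(- \frac{3}{2} + 52\right) - 41 = \left(-31\right) \frac{101}{2} - 41 = - \frac{3131}{2} - 41 = - \frac{3213}{2}$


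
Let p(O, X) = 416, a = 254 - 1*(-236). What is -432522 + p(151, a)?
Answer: -432106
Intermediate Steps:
a = 490 (a = 254 + 236 = 490)
-432522 + p(151, a) = -432522 + 416 = -432106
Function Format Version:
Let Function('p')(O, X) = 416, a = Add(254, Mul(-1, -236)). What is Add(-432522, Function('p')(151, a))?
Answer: -432106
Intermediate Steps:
a = 490 (a = Add(254, 236) = 490)
Add(-432522, Function('p')(151, a)) = Add(-432522, 416) = -432106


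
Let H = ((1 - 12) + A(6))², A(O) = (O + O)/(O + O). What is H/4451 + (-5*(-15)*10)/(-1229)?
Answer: -3215350/5470279 ≈ -0.58779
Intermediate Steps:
A(O) = 1 (A(O) = (2*O)/((2*O)) = (2*O)*(1/(2*O)) = 1)
H = 100 (H = ((1 - 12) + 1)² = (-11 + 1)² = (-10)² = 100)
H/4451 + (-5*(-15)*10)/(-1229) = 100/4451 + (-5*(-15)*10)/(-1229) = 100*(1/4451) + (75*10)*(-1/1229) = 100/4451 + 750*(-1/1229) = 100/4451 - 750/1229 = -3215350/5470279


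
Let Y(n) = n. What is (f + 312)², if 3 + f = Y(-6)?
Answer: 91809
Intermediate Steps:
f = -9 (f = -3 - 6 = -9)
(f + 312)² = (-9 + 312)² = 303² = 91809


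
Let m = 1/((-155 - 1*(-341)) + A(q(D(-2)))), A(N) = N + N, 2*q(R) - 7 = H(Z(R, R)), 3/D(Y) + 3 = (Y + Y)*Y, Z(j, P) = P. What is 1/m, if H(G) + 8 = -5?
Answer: 180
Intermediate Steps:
H(G) = -13 (H(G) = -8 - 5 = -13)
D(Y) = 3/(-3 + 2*Y**2) (D(Y) = 3/(-3 + (Y + Y)*Y) = 3/(-3 + (2*Y)*Y) = 3/(-3 + 2*Y**2))
q(R) = -3 (q(R) = 7/2 + (1/2)*(-13) = 7/2 - 13/2 = -3)
A(N) = 2*N
m = 1/180 (m = 1/((-155 - 1*(-341)) + 2*(-3)) = 1/((-155 + 341) - 6) = 1/(186 - 6) = 1/180 ≈ 0.0055556)
1/m = 1/(1/180) = 180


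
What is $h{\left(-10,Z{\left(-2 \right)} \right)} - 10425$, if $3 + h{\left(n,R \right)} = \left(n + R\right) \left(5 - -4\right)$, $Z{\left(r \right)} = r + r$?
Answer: $-10554$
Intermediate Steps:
$Z{\left(r \right)} = 2 r$
$h{\left(n,R \right)} = -3 + 9 R + 9 n$ ($h{\left(n,R \right)} = -3 + \left(n + R\right) \left(5 - -4\right) = -3 + \left(R + n\right) \left(5 + 4\right) = -3 + \left(R + n\right) 9 = -3 + \left(9 R + 9 n\right) = -3 + 9 R + 9 n$)
$h{\left(-10,Z{\left(-2 \right)} \right)} - 10425 = \left(-3 + 9 \cdot 2 \left(-2\right) + 9 \left(-10\right)\right) - 10425 = \left(-3 + 9 \left(-4\right) - 90\right) - 10425 = \left(-3 - 36 - 90\right) - 10425 = -129 - 10425 = -10554$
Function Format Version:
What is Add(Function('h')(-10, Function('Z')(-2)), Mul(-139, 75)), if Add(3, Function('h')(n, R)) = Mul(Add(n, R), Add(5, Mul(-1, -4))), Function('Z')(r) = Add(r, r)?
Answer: -10554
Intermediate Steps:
Function('Z')(r) = Mul(2, r)
Function('h')(n, R) = Add(-3, Mul(9, R), Mul(9, n)) (Function('h')(n, R) = Add(-3, Mul(Add(n, R), Add(5, Mul(-1, -4)))) = Add(-3, Mul(Add(R, n), Add(5, 4))) = Add(-3, Mul(Add(R, n), 9)) = Add(-3, Add(Mul(9, R), Mul(9, n))) = Add(-3, Mul(9, R), Mul(9, n)))
Add(Function('h')(-10, Function('Z')(-2)), Mul(-139, 75)) = Add(Add(-3, Mul(9, Mul(2, -2)), Mul(9, -10)), Mul(-139, 75)) = Add(Add(-3, Mul(9, -4), -90), -10425) = Add(Add(-3, -36, -90), -10425) = Add(-129, -10425) = -10554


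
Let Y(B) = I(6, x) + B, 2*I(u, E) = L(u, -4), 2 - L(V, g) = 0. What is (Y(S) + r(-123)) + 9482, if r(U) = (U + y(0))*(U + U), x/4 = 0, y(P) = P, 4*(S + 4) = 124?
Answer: 39768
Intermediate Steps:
S = 27 (S = -4 + (¼)*124 = -4 + 31 = 27)
x = 0 (x = 4*0 = 0)
L(V, g) = 2 (L(V, g) = 2 - 1*0 = 2 + 0 = 2)
I(u, E) = 1 (I(u, E) = (½)*2 = 1)
r(U) = 2*U² (r(U) = (U + 0)*(U + U) = U*(2*U) = 2*U²)
Y(B) = 1 + B
(Y(S) + r(-123)) + 9482 = ((1 + 27) + 2*(-123)²) + 9482 = (28 + 2*15129) + 9482 = (28 + 30258) + 9482 = 30286 + 9482 = 39768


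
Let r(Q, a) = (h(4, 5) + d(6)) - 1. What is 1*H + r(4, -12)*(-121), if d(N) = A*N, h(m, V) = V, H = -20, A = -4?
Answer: 2400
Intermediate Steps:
d(N) = -4*N
r(Q, a) = -20 (r(Q, a) = (5 - 4*6) - 1 = (5 - 24) - 1 = -19 - 1 = -20)
1*H + r(4, -12)*(-121) = 1*(-20) - 20*(-121) = -20 + 2420 = 2400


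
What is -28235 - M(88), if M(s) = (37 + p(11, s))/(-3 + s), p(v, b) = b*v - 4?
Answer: -2400976/85 ≈ -28247.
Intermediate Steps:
p(v, b) = -4 + b*v
M(s) = (33 + 11*s)/(-3 + s) (M(s) = (37 + (-4 + s*11))/(-3 + s) = (37 + (-4 + 11*s))/(-3 + s) = (33 + 11*s)/(-3 + s))
-28235 - M(88) = -28235 - 11*(3 + 88)/(-3 + 88) = -28235 - 11*91/85 = -28235 - 1*1001/85 = -28235 - 1001/85 = -2400976/85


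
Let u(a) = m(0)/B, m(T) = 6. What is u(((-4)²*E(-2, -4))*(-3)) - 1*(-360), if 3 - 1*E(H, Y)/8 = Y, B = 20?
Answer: 3603/10 ≈ 360.30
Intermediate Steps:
E(H, Y) = 24 - 8*Y
u(a) = 3/10 (u(a) = 6/20 = 6*(1/20) = 3/10)
u(((-4)²*E(-2, -4))*(-3)) - 1*(-360) = 3/10 - 1*(-360) = 3/10 + 360 = 3603/10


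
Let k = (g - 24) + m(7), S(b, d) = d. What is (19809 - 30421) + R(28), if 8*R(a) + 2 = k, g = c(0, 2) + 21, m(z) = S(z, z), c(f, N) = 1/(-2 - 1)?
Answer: -254683/24 ≈ -10612.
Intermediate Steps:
c(f, N) = -1/3 (c(f, N) = 1/(-3) = -1/3)
m(z) = z
g = 62/3 (g = -1/3 + 21 = 62/3 ≈ 20.667)
k = 11/3 (k = (62/3 - 24) + 7 = -10/3 + 7 = 11/3 ≈ 3.6667)
R(a) = 5/24 (R(a) = -1/4 + (1/8)*(11/3) = -1/4 + 11/24 = 5/24)
(19809 - 30421) + R(28) = (19809 - 30421) + 5/24 = -10612 + 5/24 = -254683/24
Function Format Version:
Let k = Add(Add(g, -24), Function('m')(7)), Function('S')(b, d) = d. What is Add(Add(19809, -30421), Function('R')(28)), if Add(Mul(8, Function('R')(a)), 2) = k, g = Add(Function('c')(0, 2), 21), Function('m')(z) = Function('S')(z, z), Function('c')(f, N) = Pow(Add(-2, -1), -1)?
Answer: Rational(-254683, 24) ≈ -10612.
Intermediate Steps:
Function('c')(f, N) = Rational(-1, 3) (Function('c')(f, N) = Pow(-3, -1) = Rational(-1, 3))
Function('m')(z) = z
g = Rational(62, 3) (g = Add(Rational(-1, 3), 21) = Rational(62, 3) ≈ 20.667)
k = Rational(11, 3) (k = Add(Add(Rational(62, 3), -24), 7) = Add(Rational(-10, 3), 7) = Rational(11, 3) ≈ 3.6667)
Function('R')(a) = Rational(5, 24) (Function('R')(a) = Add(Rational(-1, 4), Mul(Rational(1, 8), Rational(11, 3))) = Add(Rational(-1, 4), Rational(11, 24)) = Rational(5, 24))
Add(Add(19809, -30421), Function('R')(28)) = Add(Add(19809, -30421), Rational(5, 24)) = Add(-10612, Rational(5, 24)) = Rational(-254683, 24)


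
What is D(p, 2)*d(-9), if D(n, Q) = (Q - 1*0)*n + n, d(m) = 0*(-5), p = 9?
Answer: 0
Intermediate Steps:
d(m) = 0
D(n, Q) = n + Q*n (D(n, Q) = (Q + 0)*n + n = Q*n + n = n + Q*n)
D(p, 2)*d(-9) = (9*(1 + 2))*0 = (9*3)*0 = 27*0 = 0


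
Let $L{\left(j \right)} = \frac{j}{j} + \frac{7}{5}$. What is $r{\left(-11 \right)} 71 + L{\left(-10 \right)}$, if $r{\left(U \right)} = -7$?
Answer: $- \frac{2473}{5} \approx -494.6$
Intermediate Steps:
$L{\left(j \right)} = \frac{12}{5}$ ($L{\left(j \right)} = 1 + 7 \cdot \frac{1}{5} = 1 + \frac{7}{5} = \frac{12}{5}$)
$r{\left(-11 \right)} 71 + L{\left(-10 \right)} = \left(-7\right) 71 + \frac{12}{5} = -497 + \frac{12}{5} = - \frac{2473}{5}$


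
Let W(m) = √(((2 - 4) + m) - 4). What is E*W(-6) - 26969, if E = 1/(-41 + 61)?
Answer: -26969 + I*√3/10 ≈ -26969.0 + 0.17321*I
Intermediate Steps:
E = 1/20 ≈ 0.050000
W(m) = √(-6 + m) (W(m) = √((-2 + m) - 4) = √(-6 + m))
E*W(-6) - 26969 = √(-6 - 6)/20 - 26969 = √(-12)/20 - 26969 = (2*I*√3)/20 - 26969 = I*√3/10 - 26969 = -26969 + I*√3/10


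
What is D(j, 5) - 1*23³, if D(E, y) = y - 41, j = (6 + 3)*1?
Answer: -12203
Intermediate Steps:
j = 9 (j = 9*1 = 9)
D(E, y) = -41 + y
D(j, 5) - 1*23³ = (-41 + 5) - 1*23³ = -36 - 1*12167 = -36 - 12167 = -12203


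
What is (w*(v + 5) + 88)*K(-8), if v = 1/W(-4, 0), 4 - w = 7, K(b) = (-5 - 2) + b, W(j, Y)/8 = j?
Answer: -35085/32 ≈ -1096.4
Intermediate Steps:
W(j, Y) = 8*j
K(b) = -7 + b
w = -3 (w = 4 - 1*7 = 4 - 7 = -3)
v = -1/32 (v = 1/(8*(-4)) = 1/(-32) = -1/32 ≈ -0.031250)
(w*(v + 5) + 88)*K(-8) = (-3*(-1/32 + 5) + 88)*(-7 - 8) = (-3*159/32 + 88)*(-15) = (-477/32 + 88)*(-15) = (2339/32)*(-15) = -35085/32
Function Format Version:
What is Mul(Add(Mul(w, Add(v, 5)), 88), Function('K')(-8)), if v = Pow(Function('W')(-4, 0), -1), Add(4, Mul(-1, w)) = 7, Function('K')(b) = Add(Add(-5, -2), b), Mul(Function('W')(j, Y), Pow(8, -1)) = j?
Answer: Rational(-35085, 32) ≈ -1096.4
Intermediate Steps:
Function('W')(j, Y) = Mul(8, j)
Function('K')(b) = Add(-7, b)
w = -3 (w = Add(4, Mul(-1, 7)) = Add(4, -7) = -3)
v = Rational(-1, 32) (v = Pow(Mul(8, -4), -1) = Pow(-32, -1) = Rational(-1, 32) ≈ -0.031250)
Mul(Add(Mul(w, Add(v, 5)), 88), Function('K')(-8)) = Mul(Add(Mul(-3, Add(Rational(-1, 32), 5)), 88), Add(-7, -8)) = Mul(Add(Mul(-3, Rational(159, 32)), 88), -15) = Mul(Add(Rational(-477, 32), 88), -15) = Mul(Rational(2339, 32), -15) = Rational(-35085, 32)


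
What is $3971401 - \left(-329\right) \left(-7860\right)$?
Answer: $1385461$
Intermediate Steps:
$3971401 - \left(-329\right) \left(-7860\right) = 3971401 - 2585940 = 1385461$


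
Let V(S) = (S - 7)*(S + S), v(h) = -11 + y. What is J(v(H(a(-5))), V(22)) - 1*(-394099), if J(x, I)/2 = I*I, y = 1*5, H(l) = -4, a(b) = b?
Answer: 1265299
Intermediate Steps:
y = 5
v(h) = -6 (v(h) = -11 + 5 = -6)
V(S) = 2*S*(-7 + S) (V(S) = (-7 + S)*(2*S) = 2*S*(-7 + S))
J(x, I) = 2*I**2 (J(x, I) = 2*(I*I) = 2*I**2)
J(v(H(a(-5))), V(22)) - 1*(-394099) = 2*(2*22*(-7 + 22))**2 - 1*(-394099) = 2*(2*22*15)**2 + 394099 = 2*660**2 + 394099 = 2*435600 + 394099 = 871200 + 394099 = 1265299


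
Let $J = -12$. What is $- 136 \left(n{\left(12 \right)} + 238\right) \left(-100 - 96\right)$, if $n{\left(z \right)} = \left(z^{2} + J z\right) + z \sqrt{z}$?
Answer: $6344128 + 639744 \sqrt{3} \approx 7.4522 \cdot 10^{6}$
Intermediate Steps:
$n{\left(z \right)} = z^{2} + z^{\frac{3}{2}} - 12 z$ ($n{\left(z \right)} = \left(z^{2} - 12 z\right) + z \sqrt{z} = \left(z^{2} - 12 z\right) + z^{\frac{3}{2}} = z^{2} + z^{\frac{3}{2}} - 12 z$)
$- 136 \left(n{\left(12 \right)} + 238\right) \left(-100 - 96\right) = - 136 \left(\left(12^{2} + 12^{\frac{3}{2}} - 144\right) + 238\right) \left(-100 - 96\right) = - 136 \left(\left(144 + 24 \sqrt{3} - 144\right) + 238\right) \left(-196\right) = - 136 \left(24 \sqrt{3} + 238\right) \left(-196\right) = - 136 \left(238 + 24 \sqrt{3}\right) \left(-196\right) = - 136 \left(-46648 - 4704 \sqrt{3}\right) = 6344128 + 639744 \sqrt{3}$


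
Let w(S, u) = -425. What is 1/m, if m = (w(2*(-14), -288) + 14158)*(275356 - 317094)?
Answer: -1/573187954 ≈ -1.7446e-9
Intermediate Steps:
m = -573187954 (m = (-425 + 14158)*(275356 - 317094) = 13733*(-41738) = -573187954)
1/m = 1/(-573187954) = -1/573187954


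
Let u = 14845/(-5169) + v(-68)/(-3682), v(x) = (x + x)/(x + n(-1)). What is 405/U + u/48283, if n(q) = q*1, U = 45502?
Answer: 1417110144170069/160284539809458274 ≈ 0.0088412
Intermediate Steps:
n(q) = q
v(x) = 2*x/(-1 + x) (v(x) = (x + x)/(x - 1) = (2*x)/(-1 + x) = 2*x/(-1 + x))
u = -209566333/72956989 (u = 14845/(-5169) + (2*(-68)/(-1 - 68))/(-3682) = 14845*(-1/5169) + (2*(-68)/(-69))*(-1/3682) = -14845/5169 + (2*(-68)*(-1/69))*(-1/3682) = -14845/5169 + (136/69)*(-1/3682) = -14845/5169 - 68/127029 = -209566333/72956989 ≈ -2.8725)
405/U + u/48283 = 405/45502 - 209566333/72956989/48283 = 405*(1/45502) - 209566333/72956989*1/48283 = 405/45502 - 209566333/3522582299887 = 1417110144170069/160284539809458274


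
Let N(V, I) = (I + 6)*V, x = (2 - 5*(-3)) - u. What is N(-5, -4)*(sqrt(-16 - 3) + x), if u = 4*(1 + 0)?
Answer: -130 - 10*I*sqrt(19) ≈ -130.0 - 43.589*I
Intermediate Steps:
u = 4 (u = 4*1 = 4)
x = 13 (x = (2 - 5*(-3)) - 1*4 = (2 + 15) - 4 = 17 - 4 = 13)
N(V, I) = V*(6 + I) (N(V, I) = (6 + I)*V = V*(6 + I))
N(-5, -4)*(sqrt(-16 - 3) + x) = (-5*(6 - 4))*(sqrt(-16 - 3) + 13) = (-5*2)*(sqrt(-19) + 13) = -10*(I*sqrt(19) + 13) = -10*(13 + I*sqrt(19)) = -130 - 10*I*sqrt(19)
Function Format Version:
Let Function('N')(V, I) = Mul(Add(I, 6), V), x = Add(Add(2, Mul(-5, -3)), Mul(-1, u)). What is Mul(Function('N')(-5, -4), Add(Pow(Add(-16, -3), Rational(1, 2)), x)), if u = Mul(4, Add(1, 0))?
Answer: Add(-130, Mul(-10, I, Pow(19, Rational(1, 2)))) ≈ Add(-130.00, Mul(-43.589, I))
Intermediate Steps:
u = 4 (u = Mul(4, 1) = 4)
x = 13 (x = Add(Add(2, Mul(-5, -3)), Mul(-1, 4)) = Add(Add(2, 15), -4) = Add(17, -4) = 13)
Function('N')(V, I) = Mul(V, Add(6, I)) (Function('N')(V, I) = Mul(Add(6, I), V) = Mul(V, Add(6, I)))
Mul(Function('N')(-5, -4), Add(Pow(Add(-16, -3), Rational(1, 2)), x)) = Mul(Mul(-5, Add(6, -4)), Add(Pow(Add(-16, -3), Rational(1, 2)), 13)) = Mul(Mul(-5, 2), Add(Pow(-19, Rational(1, 2)), 13)) = Mul(-10, Add(Mul(I, Pow(19, Rational(1, 2))), 13)) = Mul(-10, Add(13, Mul(I, Pow(19, Rational(1, 2))))) = Add(-130, Mul(-10, I, Pow(19, Rational(1, 2))))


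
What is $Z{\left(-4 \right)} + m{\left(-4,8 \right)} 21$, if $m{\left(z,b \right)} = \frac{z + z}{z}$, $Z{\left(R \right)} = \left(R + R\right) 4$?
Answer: $10$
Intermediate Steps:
$Z{\left(R \right)} = 8 R$ ($Z{\left(R \right)} = 2 R 4 = 8 R$)
$m{\left(z,b \right)} = 2$ ($m{\left(z,b \right)} = \frac{2 z}{z} = 2$)
$Z{\left(-4 \right)} + m{\left(-4,8 \right)} 21 = 8 \left(-4\right) + 2 \cdot 21 = -32 + 42 = 10$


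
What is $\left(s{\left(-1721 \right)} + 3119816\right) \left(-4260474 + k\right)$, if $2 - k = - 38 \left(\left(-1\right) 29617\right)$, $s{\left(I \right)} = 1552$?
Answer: $-16811432095824$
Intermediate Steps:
$k = -1125444$ ($k = 2 - - 38 \left(\left(-1\right) 29617\right) = 2 - \left(-38\right) \left(-29617\right) = 2 - 1125446 = -1125444$)
$\left(s{\left(-1721 \right)} + 3119816\right) \left(-4260474 + k\right) = \left(1552 + 3119816\right) \left(-4260474 - 1125444\right) = 3121368 \left(-5385918\right) = -16811432095824$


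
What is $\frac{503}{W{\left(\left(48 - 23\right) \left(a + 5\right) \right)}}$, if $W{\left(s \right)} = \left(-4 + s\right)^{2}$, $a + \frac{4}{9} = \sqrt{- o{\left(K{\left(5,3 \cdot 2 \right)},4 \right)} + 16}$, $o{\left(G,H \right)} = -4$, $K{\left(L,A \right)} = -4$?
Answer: $\frac{81103871403}{1181915641} - \frac{36265344300 \sqrt{5}}{1181915641} \approx 0.010235$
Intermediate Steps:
$a = - \frac{4}{9} + 2 \sqrt{5}$ ($a = - \frac{4}{9} + \sqrt{\left(-1\right) \left(-4\right) + 16} = - \frac{4}{9} + \sqrt{4 + 16} = - \frac{4}{9} + \sqrt{20} = - \frac{4}{9} + 2 \sqrt{5} \approx 4.0277$)
$\frac{503}{W{\left(\left(48 - 23\right) \left(a + 5\right) \right)}} = \frac{503}{\left(-4 + \left(48 - 23\right) \left(\left(- \frac{4}{9} + 2 \sqrt{5}\right) + 5\right)\right)^{2}} = \frac{503}{\left(-4 + 25 \left(\frac{41}{9} + 2 \sqrt{5}\right)\right)^{2}} = \frac{503}{\left(-4 + \left(\frac{1025}{9} + 50 \sqrt{5}\right)\right)^{2}} = \frac{503}{\left(\frac{989}{9} + 50 \sqrt{5}\right)^{2}}$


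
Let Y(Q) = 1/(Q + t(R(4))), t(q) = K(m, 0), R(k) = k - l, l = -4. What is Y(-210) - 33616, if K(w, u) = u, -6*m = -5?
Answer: -7059361/210 ≈ -33616.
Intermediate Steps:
m = ⅚ (m = -⅙*(-5) = ⅚ ≈ 0.83333)
R(k) = 4 + k (R(k) = k - 1*(-4) = k + 4 = 4 + k)
t(q) = 0
Y(Q) = 1/Q (Y(Q) = 1/(Q + 0) = 1/Q)
Y(-210) - 33616 = 1/(-210) - 33616 = -1/210 - 33616 = -7059361/210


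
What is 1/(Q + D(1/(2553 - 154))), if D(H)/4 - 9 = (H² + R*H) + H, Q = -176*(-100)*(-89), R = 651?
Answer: -5755201/9014733402568 ≈ -6.3842e-7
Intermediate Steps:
Q = -1566400 (Q = 17600*(-89) = -1566400)
D(H) = 36 + 4*H² + 2608*H (D(H) = 36 + 4*((H² + 651*H) + H) = 36 + 4*(H² + 652*H) = 36 + (4*H² + 2608*H) = 36 + 4*H² + 2608*H)
1/(Q + D(1/(2553 - 154))) = 1/(-1566400 + (36 + 4*(1/(2553 - 154))² + 2608/(2553 - 154))) = 1/(-1566400 + (36 + 4*(1/2399)² + 2608/2399)) = 1/(-1566400 + (36 + 4*(1/2399)² + 2608*(1/2399))) = 1/(-1566400 + (36 + 4*(1/5755201) + 2608/2399)) = 1/(-1566400 + (36 + 4/5755201 + 2608/2399)) = 1/(-1566400 + 213443832/5755201) = 1/(-9014733402568/5755201) = -5755201/9014733402568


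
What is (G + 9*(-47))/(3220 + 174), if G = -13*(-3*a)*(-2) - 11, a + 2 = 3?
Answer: -256/1697 ≈ -0.15085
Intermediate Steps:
a = 1 (a = -2 + 3 = 1)
G = -89 (G = -13*(-3*1)*(-2) - 11 = -(-39)*(-2) - 11 = -13*6 - 11 = -78 - 11 = -89)
(G + 9*(-47))/(3220 + 174) = (-89 + 9*(-47))/(3220 + 174) = (-89 - 423)/3394 = -512*1/3394 = -256/1697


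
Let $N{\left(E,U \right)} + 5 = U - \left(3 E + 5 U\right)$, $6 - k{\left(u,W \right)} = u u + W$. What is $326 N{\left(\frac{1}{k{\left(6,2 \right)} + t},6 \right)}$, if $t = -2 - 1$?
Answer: $- \frac{329912}{35} \approx -9426.1$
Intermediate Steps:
$t = -3$
$k{\left(u,W \right)} = 6 - W - u^{2}$ ($k{\left(u,W \right)} = 6 - \left(u u + W\right) = 6 - \left(u^{2} + W\right) = 6 - \left(W + u^{2}\right) = 6 - W - u^{2}$)
$N{\left(E,U \right)} = -5 - 4 U - 3 E$ ($N{\left(E,U \right)} = -5 + \left(U - \left(3 E + 5 U\right)\right) = -5 - \left(3 E + 4 U\right) = -5 - 4 U - 3 E$)
$326 N{\left(\frac{1}{k{\left(6,2 \right)} + t},6 \right)} = 326 \left(-5 - 24 - \frac{3}{\left(6 - 2 - 6^{2}\right) - 3}\right) = 326 \left(-5 - 24 - \frac{3}{\left(6 - 2 - 36\right) - 3}\right) = 326 \left(-5 - 24 - \frac{3}{-32 - 3}\right) = 326 \left(-5 - 24 - \frac{3}{-35}\right) = 326 \left(-5 - 24 - - \frac{3}{35}\right) = 326 \left(-5 - 24 + \frac{3}{35}\right) = 326 \left(- \frac{1012}{35}\right) = - \frac{329912}{35}$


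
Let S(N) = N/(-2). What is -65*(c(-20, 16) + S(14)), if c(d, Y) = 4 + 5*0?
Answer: 195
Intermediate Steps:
c(d, Y) = 4 (c(d, Y) = 4 + 0 = 4)
S(N) = -N/2 (S(N) = N*(-½) = -N/2)
-65*(c(-20, 16) + S(14)) = -65*(4 - ½*14) = -65*(4 - 7) = -65*(-3) = 195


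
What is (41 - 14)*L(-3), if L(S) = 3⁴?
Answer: 2187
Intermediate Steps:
L(S) = 81
(41 - 14)*L(-3) = (41 - 14)*81 = 27*81 = 2187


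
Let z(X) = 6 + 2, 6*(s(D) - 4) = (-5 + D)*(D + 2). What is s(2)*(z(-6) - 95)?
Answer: -174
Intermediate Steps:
s(D) = 4 + (-5 + D)*(2 + D)/6 (s(D) = 4 + ((-5 + D)*(D + 2))/6 = 4 + ((-5 + D)*(2 + D))/6 = 4 + (-5 + D)*(2 + D)/6)
z(X) = 8
s(2)*(z(-6) - 95) = (7/3 - ½*2 + (⅙)*2²)*(8 - 95) = (7/3 - 1 + (⅙)*4)*(-87) = (7/3 - 1 + ⅔)*(-87) = 2*(-87) = -174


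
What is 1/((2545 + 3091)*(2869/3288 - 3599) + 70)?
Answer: -822/16669318447 ≈ -4.9312e-8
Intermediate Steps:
1/((2545 + 3091)*(2869/3288 - 3599) + 70) = 1/(5636*(2869*(1/3288) - 3599) + 70) = 1/(5636*(2869/3288 - 3599) + 70) = 1/(5636*(-11830643/3288) + 70) = 1/(-16669375987/822 + 70) = 1/(-16669318447/822) = -822/16669318447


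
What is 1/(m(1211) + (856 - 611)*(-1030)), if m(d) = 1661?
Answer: -1/250689 ≈ -3.9890e-6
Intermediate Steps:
1/(m(1211) + (856 - 611)*(-1030)) = 1/(1661 + (856 - 611)*(-1030)) = 1/(1661 + 245*(-1030)) = 1/(1661 - 252350) = 1/(-250689) = -1/250689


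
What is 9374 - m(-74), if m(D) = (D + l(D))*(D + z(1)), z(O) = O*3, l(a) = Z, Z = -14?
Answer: 3126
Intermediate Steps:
l(a) = -14
z(O) = 3*O
m(D) = (-14 + D)*(3 + D) (m(D) = (D - 14)*(D + 3*1) = (-14 + D)*(D + 3) = (-14 + D)*(3 + D))
9374 - m(-74) = 9374 - (-42 + (-74)**2 - 11*(-74)) = 9374 - (-42 + 5476 + 814) = 9374 - 1*6248 = 9374 - 6248 = 3126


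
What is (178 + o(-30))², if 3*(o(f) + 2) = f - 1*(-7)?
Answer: 255025/9 ≈ 28336.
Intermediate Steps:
o(f) = ⅓ + f/3 (o(f) = -2 + (f - 1*(-7))/3 = -2 + (f + 7)/3 = -2 + (7 + f)/3 = -2 + (7/3 + f/3) = ⅓ + f/3)
(178 + o(-30))² = (178 + (⅓ + (⅓)*(-30)))² = (178 + (⅓ - 10))² = (178 - 29/3)² = (505/3)² = 255025/9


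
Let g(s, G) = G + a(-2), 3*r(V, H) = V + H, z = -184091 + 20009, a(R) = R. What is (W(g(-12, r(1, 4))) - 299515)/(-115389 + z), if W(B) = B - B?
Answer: 299515/279471 ≈ 1.0717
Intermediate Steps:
z = -164082
r(V, H) = H/3 + V/3 (r(V, H) = (V + H)/3 = (H + V)/3 = H/3 + V/3)
g(s, G) = -2 + G (g(s, G) = G - 2 = -2 + G)
W(B) = 0
(W(g(-12, r(1, 4))) - 299515)/(-115389 + z) = (0 - 299515)/(-115389 - 164082) = -299515/(-279471) = -299515*(-1/279471) = 299515/279471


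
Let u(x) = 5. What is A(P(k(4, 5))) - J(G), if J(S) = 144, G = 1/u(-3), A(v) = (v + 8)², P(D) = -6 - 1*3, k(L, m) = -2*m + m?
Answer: -143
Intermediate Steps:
k(L, m) = -m
P(D) = -9 (P(D) = -6 - 3 = -9)
A(v) = (8 + v)²
G = ⅕ (G = 1/5 = ⅕ ≈ 0.20000)
A(P(k(4, 5))) - J(G) = (8 - 9)² - 1*144 = (-1)² - 144 = 1 - 144 = -143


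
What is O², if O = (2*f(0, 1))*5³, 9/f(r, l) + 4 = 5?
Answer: 5062500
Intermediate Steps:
f(r, l) = 9 (f(r, l) = 9/(-4 + 5) = 9/1 = 9*1 = 9)
O = 2250 (O = (2*9)*5³ = 18*125 = 2250)
O² = 2250² = 5062500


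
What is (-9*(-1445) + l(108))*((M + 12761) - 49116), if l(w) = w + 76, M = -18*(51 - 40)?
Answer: -482097517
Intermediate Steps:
M = -198 (M = -18*11 = -198)
l(w) = 76 + w
(-9*(-1445) + l(108))*((M + 12761) - 49116) = (-9*(-1445) + (76 + 108))*((-198 + 12761) - 49116) = (13005 + 184)*(12563 - 49116) = 13189*(-36553) = -482097517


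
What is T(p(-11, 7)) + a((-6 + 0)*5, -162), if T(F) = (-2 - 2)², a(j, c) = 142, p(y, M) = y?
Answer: 158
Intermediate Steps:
T(F) = 16 (T(F) = (-4)² = 16)
T(p(-11, 7)) + a((-6 + 0)*5, -162) = 16 + 142 = 158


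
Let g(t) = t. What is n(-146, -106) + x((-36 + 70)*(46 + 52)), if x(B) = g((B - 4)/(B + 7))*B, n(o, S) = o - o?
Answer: 1584128/477 ≈ 3321.0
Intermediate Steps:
n(o, S) = 0
x(B) = B*(-4 + B)/(7 + B) (x(B) = ((B - 4)/(B + 7))*B = ((-4 + B)/(7 + B))*B = B*(-4 + B)/(7 + B))
n(-146, -106) + x((-36 + 70)*(46 + 52)) = 0 + ((-36 + 70)*(46 + 52))*(-4 + (-36 + 70)*(46 + 52))/(7 + (-36 + 70)*(46 + 52)) = 0 + (34*98)*(-4 + 34*98)/(7 + 34*98) = 0 + 3332*(-4 + 3332)/(7 + 3332) = 0 + 3332*3328/3339 = 0 + 3332*(1/3339)*3328 = 0 + 1584128/477 = 1584128/477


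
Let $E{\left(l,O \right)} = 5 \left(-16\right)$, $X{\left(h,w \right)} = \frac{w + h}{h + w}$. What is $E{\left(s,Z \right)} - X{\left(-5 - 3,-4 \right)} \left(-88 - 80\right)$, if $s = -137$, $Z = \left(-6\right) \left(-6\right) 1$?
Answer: $88$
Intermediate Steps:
$X{\left(h,w \right)} = 1$ ($X{\left(h,w \right)} = \frac{h + w}{h + w} = 1$)
$Z = 36$ ($Z = 36 \cdot 1 = 36$)
$E{\left(l,O \right)} = -80$
$E{\left(s,Z \right)} - X{\left(-5 - 3,-4 \right)} \left(-88 - 80\right) = -80 - 1 \left(-88 - 80\right) = -80 - 1 \left(-168\right) = -80 - -168 = -80 + 168 = 88$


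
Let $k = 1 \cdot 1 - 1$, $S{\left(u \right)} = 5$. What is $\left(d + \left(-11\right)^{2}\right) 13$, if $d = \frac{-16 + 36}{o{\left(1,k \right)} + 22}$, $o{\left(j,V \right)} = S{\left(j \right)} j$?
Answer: $\frac{42731}{27} \approx 1582.6$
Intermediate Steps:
$k = 0$ ($k = 1 - 1 = 0$)
$o{\left(j,V \right)} = 5 j$
$d = \frac{20}{27}$ ($d = \frac{-16 + 36}{5 \cdot 1 + 22} = \frac{20}{5 + 22} = \frac{20}{27} \approx 0.74074$)
$\left(d + \left(-11\right)^{2}\right) 13 = \left(\frac{20}{27} + \left(-11\right)^{2}\right) 13 = \left(\frac{20}{27} + 121\right) 13 = \frac{3287}{27} \cdot 13 = \frac{42731}{27}$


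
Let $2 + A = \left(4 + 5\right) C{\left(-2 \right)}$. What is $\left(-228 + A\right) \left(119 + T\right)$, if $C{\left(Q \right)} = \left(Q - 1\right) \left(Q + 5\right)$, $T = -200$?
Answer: $25191$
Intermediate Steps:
$C{\left(Q \right)} = \left(-1 + Q\right) \left(5 + Q\right)$
$A = -83$ ($A = -2 + \left(4 + 5\right) \left(-5 + \left(-2\right)^{2} + 4 \left(-2\right)\right) = -2 + 9 \left(-5 + 4 - 8\right) = -2 + 9 \left(-9\right) = -2 - 81 = -83$)
$\left(-228 + A\right) \left(119 + T\right) = \left(-228 - 83\right) \left(119 - 200\right) = \left(-311\right) \left(-81\right) = 25191$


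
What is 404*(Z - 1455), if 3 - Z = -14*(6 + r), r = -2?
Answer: -563984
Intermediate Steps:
Z = 59 (Z = 3 - (-14)*(6 - 2) = 3 - (-14)*4 = 3 - 1*(-56) = 3 + 56 = 59)
404*(Z - 1455) = 404*(59 - 1455) = 404*(-1396) = -563984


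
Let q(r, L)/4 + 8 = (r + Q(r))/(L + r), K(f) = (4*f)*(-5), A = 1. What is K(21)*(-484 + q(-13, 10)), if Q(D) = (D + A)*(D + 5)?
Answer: 263200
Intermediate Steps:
K(f) = -20*f
Q(D) = (1 + D)*(5 + D) (Q(D) = (D + 1)*(D + 5) = (1 + D)*(5 + D))
q(r, L) = -32 + 4*(5 + r² + 7*r)/(L + r) (q(r, L) = -32 + 4*((r + (5 + r² + 6*r))/(L + r)) = -32 + 4*((5 + r² + 7*r)/(L + r)) = -32 + 4*(5 + r² + 7*r)/(L + r))
K(21)*(-484 + q(-13, 10)) = (-20*21)*(-484 + 4*(5 + (-13)² - 1*(-13) - 8*10)/(10 - 13)) = -420*(-484 + 4*(5 + 169 + 13 - 80)/(-3)) = -420*(-484 + 4*(-⅓)*107) = -420*(-484 - 428/3) = -420*(-1880/3) = 263200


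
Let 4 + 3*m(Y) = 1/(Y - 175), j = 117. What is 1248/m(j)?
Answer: -217152/233 ≈ -931.98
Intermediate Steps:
m(Y) = -4/3 + 1/(3*(-175 + Y)) (m(Y) = -4/3 + 1/(3*(Y - 175)) = -4/3 + 1/(3*(-175 + Y)))
1248/m(j) = 1248/(((701 - 4*117)/(3*(-175 + 117)))) = 1248/(((⅓)*(701 - 468)/(-58))) = 1248/(((⅓)*(-1/58)*233)) = 1248/(-233/174) = 1248*(-174/233) = -217152/233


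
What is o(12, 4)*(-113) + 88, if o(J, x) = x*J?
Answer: -5336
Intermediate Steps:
o(J, x) = J*x
o(12, 4)*(-113) + 88 = (12*4)*(-113) + 88 = 48*(-113) + 88 = -5424 + 88 = -5336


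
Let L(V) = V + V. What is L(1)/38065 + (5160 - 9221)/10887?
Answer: -154560191/414413655 ≈ -0.37296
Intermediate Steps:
L(V) = 2*V
L(1)/38065 + (5160 - 9221)/10887 = (2*1)/38065 + (5160 - 9221)/10887 = 2*(1/38065) - 4061*1/10887 = 2/38065 - 4061/10887 = -154560191/414413655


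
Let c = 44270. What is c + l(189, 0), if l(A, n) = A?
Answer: 44459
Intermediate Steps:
c + l(189, 0) = 44270 + 189 = 44459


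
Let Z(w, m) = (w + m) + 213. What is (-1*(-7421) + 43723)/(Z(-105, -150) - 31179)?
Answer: -17048/10407 ≈ -1.6381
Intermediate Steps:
Z(w, m) = 213 + m + w (Z(w, m) = (m + w) + 213 = 213 + m + w)
(-1*(-7421) + 43723)/(Z(-105, -150) - 31179) = (-1*(-7421) + 43723)/((213 - 150 - 105) - 31179) = (7421 + 43723)/(-42 - 31179) = 51144/(-31221) = 51144*(-1/31221) = -17048/10407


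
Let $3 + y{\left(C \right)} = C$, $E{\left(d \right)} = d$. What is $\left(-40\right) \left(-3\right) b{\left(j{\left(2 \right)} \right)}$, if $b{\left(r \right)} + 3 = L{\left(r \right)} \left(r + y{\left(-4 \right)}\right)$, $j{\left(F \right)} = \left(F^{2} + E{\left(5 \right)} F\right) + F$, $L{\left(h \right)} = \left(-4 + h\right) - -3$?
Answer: $15840$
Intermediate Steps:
$L{\left(h \right)} = -1 + h$ ($L{\left(h \right)} = \left(-4 + h\right) + 3 = -1 + h$)
$y{\left(C \right)} = -3 + C$
$j{\left(F \right)} = F^{2} + 6 F$ ($j{\left(F \right)} = \left(F^{2} + 5 F\right) + F = F^{2} + 6 F$)
$b{\left(r \right)} = -3 + \left(-1 + r\right) \left(-7 + r\right)$ ($b{\left(r \right)} = -3 + \left(-1 + r\right) \left(r - 7\right) = -3 + \left(-1 + r\right) \left(-7 + r\right)$)
$\left(-40\right) \left(-3\right) b{\left(j{\left(2 \right)} \right)} = \left(-40\right) \left(-3\right) \left(4 + \left(2 \left(6 + 2\right)\right)^{2} - 8 \cdot 2 \left(6 + 2\right)\right) = 120 \left(4 + \left(2 \cdot 8\right)^{2} - 8 \cdot 2 \cdot 8\right) = 120 \left(4 + 16^{2} - 128\right) = 120 \left(4 + 256 - 128\right) = 120 \cdot 132 = 15840$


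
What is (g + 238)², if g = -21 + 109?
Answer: 106276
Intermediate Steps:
g = 88
(g + 238)² = (88 + 238)² = 326² = 106276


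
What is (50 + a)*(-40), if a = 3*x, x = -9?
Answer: -920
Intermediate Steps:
a = -27 (a = 3*(-9) = -27)
(50 + a)*(-40) = (50 - 27)*(-40) = 23*(-40) = -920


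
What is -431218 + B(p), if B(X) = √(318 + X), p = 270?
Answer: -431218 + 14*√3 ≈ -4.3119e+5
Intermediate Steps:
-431218 + B(p) = -431218 + √(318 + 270) = -431218 + √588 = -431218 + 14*√3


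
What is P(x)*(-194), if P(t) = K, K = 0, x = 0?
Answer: 0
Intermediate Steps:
P(t) = 0
P(x)*(-194) = 0*(-194) = 0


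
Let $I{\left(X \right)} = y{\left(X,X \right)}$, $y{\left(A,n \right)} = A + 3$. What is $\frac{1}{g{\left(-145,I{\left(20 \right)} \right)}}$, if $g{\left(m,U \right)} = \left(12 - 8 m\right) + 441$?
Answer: $\frac{1}{1613} \approx 0.00061996$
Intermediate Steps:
$y{\left(A,n \right)} = 3 + A$
$I{\left(X \right)} = 3 + X$
$g{\left(m,U \right)} = 453 - 8 m$
$\frac{1}{g{\left(-145,I{\left(20 \right)} \right)}} = \frac{1}{453 - -1160} = \frac{1}{453 + 1160} = \frac{1}{1613}$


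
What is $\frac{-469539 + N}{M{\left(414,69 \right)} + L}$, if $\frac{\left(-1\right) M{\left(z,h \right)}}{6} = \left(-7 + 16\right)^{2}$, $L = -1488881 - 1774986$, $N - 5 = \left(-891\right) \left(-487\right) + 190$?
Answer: $\frac{35427}{3264353} \approx 0.010853$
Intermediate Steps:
$N = 434112$ ($N = 5 + \left(\left(-891\right) \left(-487\right) + 190\right) = 5 + \left(433917 + 190\right) = 5 + 434107 = 434112$)
$L = -3263867$ ($L = -1488881 - 1774986 = -3263867$)
$M{\left(z,h \right)} = -486$ ($M{\left(z,h \right)} = - 6 \left(-7 + 16\right)^{2} = - 6 \cdot 9^{2} = \left(-6\right) 81 = -486$)
$\frac{-469539 + N}{M{\left(414,69 \right)} + L} = \frac{-469539 + 434112}{-486 - 3263867} = - \frac{35427}{-3264353} = \left(-35427\right) \left(- \frac{1}{3264353}\right) = \frac{35427}{3264353}$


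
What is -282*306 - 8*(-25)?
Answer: -86092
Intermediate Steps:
-282*306 - 8*(-25) = -86292 + 200 = -86092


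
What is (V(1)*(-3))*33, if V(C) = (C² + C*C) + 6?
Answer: -792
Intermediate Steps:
V(C) = 6 + 2*C² (V(C) = (C² + C²) + 6 = 2*C² + 6 = 6 + 2*C²)
(V(1)*(-3))*33 = ((6 + 2*1²)*(-3))*33 = ((6 + 2*1)*(-3))*33 = ((6 + 2)*(-3))*33 = (8*(-3))*33 = -24*33 = -792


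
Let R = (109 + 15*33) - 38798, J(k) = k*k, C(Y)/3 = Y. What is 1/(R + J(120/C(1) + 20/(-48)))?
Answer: -144/5274311 ≈ -2.7302e-5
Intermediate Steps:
C(Y) = 3*Y
J(k) = k²
R = -38194 (R = (109 + 495) - 38798 = 604 - 38798 = -38194)
1/(R + J(120/C(1) + 20/(-48))) = 1/(-38194 + (120/((3*1)) + 20/(-48))²) = 1/(-38194 + (120/3 + 20*(-1/48))²) = 1/(-38194 + (120*(⅓) - 5/12)²) = 1/(-38194 + (40 - 5/12)²) = 1/(-38194 + (475/12)²) = 1/(-38194 + 225625/144) = 1/(-5274311/144) = -144/5274311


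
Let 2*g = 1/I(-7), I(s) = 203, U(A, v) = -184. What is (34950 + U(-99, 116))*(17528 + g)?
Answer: 123703842327/203 ≈ 6.0938e+8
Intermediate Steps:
g = 1/406 (g = (½)/203 = (½)*(1/203) = 1/406 ≈ 0.0024631)
(34950 + U(-99, 116))*(17528 + g) = (34950 - 184)*(17528 + 1/406) = 34766*(7116369/406) = 123703842327/203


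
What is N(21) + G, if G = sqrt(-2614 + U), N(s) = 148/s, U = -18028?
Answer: 148/21 + I*sqrt(20642) ≈ 7.0476 + 143.67*I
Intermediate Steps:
G = I*sqrt(20642) (G = sqrt(-2614 - 18028) = sqrt(-20642) = I*sqrt(20642) ≈ 143.67*I)
N(21) + G = 148/21 + I*sqrt(20642)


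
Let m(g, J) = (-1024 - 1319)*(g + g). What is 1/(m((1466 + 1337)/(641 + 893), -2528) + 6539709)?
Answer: 767/5009389374 ≈ 1.5311e-7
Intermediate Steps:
m(g, J) = -4686*g
1/(m((1466 + 1337)/(641 + 893), -2528) + 6539709) = 1/(-4686*(1466 + 1337)/(641 + 893) + 6539709) = 1/(-13134858/1534 + 6539709) = 1/(-4686*2803/1534 + 6539709) = 1/(-6567429/767 + 6539709) = 1/(5009389374/767) = 767/5009389374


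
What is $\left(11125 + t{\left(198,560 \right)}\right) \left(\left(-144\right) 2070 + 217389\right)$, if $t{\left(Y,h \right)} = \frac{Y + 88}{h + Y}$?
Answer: $- \frac{340235053938}{379} \approx -8.9772 \cdot 10^{8}$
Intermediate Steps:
$t{\left(Y,h \right)} = \frac{88 + Y}{Y + h}$
$\left(11125 + t{\left(198,560 \right)}\right) \left(\left(-144\right) 2070 + 217389\right) = \left(11125 + \frac{88 + 198}{198 + 560}\right) \left(\left(-144\right) 2070 + 217389\right) = \left(11125 + \frac{1}{758} \cdot 286\right) \left(-298080 + 217389\right) = \left(11125 + \frac{1}{758} \cdot 286\right) \left(-80691\right) = \left(11125 + \frac{143}{379}\right) \left(-80691\right) = \frac{4216518}{379} \left(-80691\right) = - \frac{340235053938}{379}$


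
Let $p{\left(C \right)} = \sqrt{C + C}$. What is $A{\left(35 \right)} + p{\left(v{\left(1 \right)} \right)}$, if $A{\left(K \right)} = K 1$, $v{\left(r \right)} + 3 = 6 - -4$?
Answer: $35 + \sqrt{14} \approx 38.742$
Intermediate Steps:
$v{\left(r \right)} = 7$ ($v{\left(r \right)} = -3 + \left(6 - -4\right) = -3 + \left(6 + 4\right) = -3 + 10 = 7$)
$A{\left(K \right)} = K$
$p{\left(C \right)} = \sqrt{2} \sqrt{C}$ ($p{\left(C \right)} = \sqrt{2 C} = \sqrt{2} \sqrt{C}$)
$A{\left(35 \right)} + p{\left(v{\left(1 \right)} \right)} = 35 + \sqrt{2} \sqrt{7} = 35 + \sqrt{14}$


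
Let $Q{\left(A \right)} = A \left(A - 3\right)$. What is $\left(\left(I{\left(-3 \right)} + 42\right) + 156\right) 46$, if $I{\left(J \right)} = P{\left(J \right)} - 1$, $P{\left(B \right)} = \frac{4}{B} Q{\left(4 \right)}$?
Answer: $\frac{26450}{3} \approx 8816.7$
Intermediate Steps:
$Q{\left(A \right)} = A \left(-3 + A\right)$
$P{\left(B \right)} = \frac{16}{B}$ ($P{\left(B \right)} = \frac{4}{B} 4 \left(-3 + 4\right) = \frac{4}{B} 4 \cdot 1 = \frac{4}{B} 4 = \frac{16}{B}$)
$I{\left(J \right)} = -1 + \frac{16}{J}$ ($I{\left(J \right)} = \frac{16}{J} - 1 = -1 + \frac{16}{J}$)
$\left(\left(I{\left(-3 \right)} + 42\right) + 156\right) 46 = \left(\left(\frac{16 - -3}{-3} + 42\right) + 156\right) 46 = \left(\left(- \frac{16 + 3}{3} + 42\right) + 156\right) 46 = \left(\left(\left(- \frac{1}{3}\right) 19 + 42\right) + 156\right) 46 = \left(\left(- \frac{19}{3} + 42\right) + 156\right) 46 = \left(\frac{107}{3} + 156\right) 46 = \frac{575}{3} \cdot 46 = \frac{26450}{3}$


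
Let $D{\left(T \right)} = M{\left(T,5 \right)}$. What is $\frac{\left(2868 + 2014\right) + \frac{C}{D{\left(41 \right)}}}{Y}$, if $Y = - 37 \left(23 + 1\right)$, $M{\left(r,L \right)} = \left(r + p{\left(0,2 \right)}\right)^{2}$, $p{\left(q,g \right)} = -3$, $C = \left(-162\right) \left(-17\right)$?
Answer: $- \frac{3526181}{641136} \approx -5.4999$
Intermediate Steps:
$C = 2754$
$M{\left(r,L \right)} = \left(-3 + r\right)^{2}$ ($M{\left(r,L \right)} = \left(r - 3\right)^{2} = \left(-3 + r\right)^{2}$)
$D{\left(T \right)} = \left(-3 + T\right)^{2}$
$Y = -888$ ($Y = \left(-37\right) 24 = -888$)
$\frac{\left(2868 + 2014\right) + \frac{C}{D{\left(41 \right)}}}{Y} = \frac{\left(2868 + 2014\right) + \frac{2754}{\left(-3 + 41\right)^{2}}}{-888} = \left(4882 + \frac{2754}{38^{2}}\right) \left(- \frac{1}{888}\right) = \left(4882 + \frac{2754}{1444}\right) \left(- \frac{1}{888}\right) = \left(4882 + 2754 \cdot \frac{1}{1444}\right) \left(- \frac{1}{888}\right) = \left(4882 + \frac{1377}{722}\right) \left(- \frac{1}{888}\right) = \frac{3526181}{722} \left(- \frac{1}{888}\right) = - \frac{3526181}{641136}$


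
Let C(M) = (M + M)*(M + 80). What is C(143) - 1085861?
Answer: -1022083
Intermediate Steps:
C(M) = 2*M*(80 + M) (C(M) = (2*M)*(80 + M) = 2*M*(80 + M))
C(143) - 1085861 = 2*143*(80 + 143) - 1085861 = 2*143*223 - 1085861 = 63778 - 1085861 = -1022083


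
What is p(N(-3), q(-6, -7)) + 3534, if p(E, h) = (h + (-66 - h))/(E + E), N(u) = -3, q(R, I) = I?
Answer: 3545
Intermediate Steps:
p(E, h) = -33/E (p(E, h) = -66*1/(2*E) = -33/E)
p(N(-3), q(-6, -7)) + 3534 = -33/(-3) + 3534 = -33*(-⅓) + 3534 = 11 + 3534 = 3545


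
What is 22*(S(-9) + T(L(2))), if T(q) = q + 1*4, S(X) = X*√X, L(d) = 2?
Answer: 132 - 594*I ≈ 132.0 - 594.0*I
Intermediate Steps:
S(X) = X^(3/2)
T(q) = 4 + q (T(q) = q + 4 = 4 + q)
22*(S(-9) + T(L(2))) = 22*((-9)^(3/2) + (4 + 2)) = 22*(-27*I + 6) = 22*(6 - 27*I) = 132 - 594*I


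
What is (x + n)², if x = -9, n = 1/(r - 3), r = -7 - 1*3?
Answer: 13924/169 ≈ 82.391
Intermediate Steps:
r = -10 (r = -7 - 3 = -10)
n = -1/13 (n = 1/(-10 - 3) = 1/(-13) = -1/13 ≈ -0.076923)
(x + n)² = (-9 - 1/13)² = (-118/13)² = 13924/169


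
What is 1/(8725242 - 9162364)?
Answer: -1/437122 ≈ -2.2877e-6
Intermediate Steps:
1/(8725242 - 9162364) = 1/(-437122) = -1/437122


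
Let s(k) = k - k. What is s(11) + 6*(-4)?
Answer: -24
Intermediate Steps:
s(k) = 0
s(11) + 6*(-4) = 0 + 6*(-4) = 0 - 24 = -24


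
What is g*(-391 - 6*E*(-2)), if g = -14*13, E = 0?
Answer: 71162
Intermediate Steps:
g = -182
g*(-391 - 6*E*(-2)) = -182*(-391 - 6*0*(-2)) = -182*(-391 + 0*(-2)) = -182*(-391 + 0) = -182*(-391) = 71162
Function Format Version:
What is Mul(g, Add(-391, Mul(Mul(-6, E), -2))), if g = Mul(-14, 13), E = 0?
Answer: 71162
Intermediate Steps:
g = -182
Mul(g, Add(-391, Mul(Mul(-6, E), -2))) = Mul(-182, Add(-391, Mul(Mul(-6, 0), -2))) = Mul(-182, Add(-391, Mul(0, -2))) = Mul(-182, Add(-391, 0)) = Mul(-182, -391) = 71162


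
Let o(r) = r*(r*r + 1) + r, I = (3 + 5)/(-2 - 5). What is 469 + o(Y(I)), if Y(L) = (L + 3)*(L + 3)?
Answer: 60815728/117649 ≈ 516.92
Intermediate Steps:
I = -8/7 (I = 8/(-7) = 8*(-⅐) = -8/7 ≈ -1.1429)
Y(L) = (3 + L)² (Y(L) = (3 + L)*(3 + L) = (3 + L)²)
o(r) = r + r*(1 + r²) (o(r) = r*(r² + 1) + r = r*(1 + r²) + r = r + r*(1 + r²))
469 + o(Y(I)) = 469 + (3 - 8/7)²*(2 + ((3 - 8/7)²)²) = 469 + (13/7)²*(2 + ((13/7)²)²) = 469 + 169*(2 + (169/49)²)/49 = 469 + 169*(2 + 28561/2401)/49 = 469 + (169/49)*(33363/2401) = 469 + 5638347/117649 = 60815728/117649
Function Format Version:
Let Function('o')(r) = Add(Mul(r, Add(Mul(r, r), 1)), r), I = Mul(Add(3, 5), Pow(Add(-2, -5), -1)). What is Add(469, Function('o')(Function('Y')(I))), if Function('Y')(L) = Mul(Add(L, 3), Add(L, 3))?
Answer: Rational(60815728, 117649) ≈ 516.92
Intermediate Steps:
I = Rational(-8, 7) (I = Mul(8, Pow(-7, -1)) = Mul(8, Rational(-1, 7)) = Rational(-8, 7) ≈ -1.1429)
Function('Y')(L) = Pow(Add(3, L), 2) (Function('Y')(L) = Mul(Add(3, L), Add(3, L)) = Pow(Add(3, L), 2))
Function('o')(r) = Add(r, Mul(r, Add(1, Pow(r, 2)))) (Function('o')(r) = Add(Mul(r, Add(Pow(r, 2), 1)), r) = Add(Mul(r, Add(1, Pow(r, 2))), r) = Add(r, Mul(r, Add(1, Pow(r, 2)))))
Add(469, Function('o')(Function('Y')(I))) = Add(469, Mul(Pow(Add(3, Rational(-8, 7)), 2), Add(2, Pow(Pow(Add(3, Rational(-8, 7)), 2), 2)))) = Add(469, Mul(Pow(Rational(13, 7), 2), Add(2, Pow(Pow(Rational(13, 7), 2), 2)))) = Add(469, Mul(Rational(169, 49), Add(2, Pow(Rational(169, 49), 2)))) = Add(469, Mul(Rational(169, 49), Add(2, Rational(28561, 2401)))) = Add(469, Mul(Rational(169, 49), Rational(33363, 2401))) = Add(469, Rational(5638347, 117649)) = Rational(60815728, 117649)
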